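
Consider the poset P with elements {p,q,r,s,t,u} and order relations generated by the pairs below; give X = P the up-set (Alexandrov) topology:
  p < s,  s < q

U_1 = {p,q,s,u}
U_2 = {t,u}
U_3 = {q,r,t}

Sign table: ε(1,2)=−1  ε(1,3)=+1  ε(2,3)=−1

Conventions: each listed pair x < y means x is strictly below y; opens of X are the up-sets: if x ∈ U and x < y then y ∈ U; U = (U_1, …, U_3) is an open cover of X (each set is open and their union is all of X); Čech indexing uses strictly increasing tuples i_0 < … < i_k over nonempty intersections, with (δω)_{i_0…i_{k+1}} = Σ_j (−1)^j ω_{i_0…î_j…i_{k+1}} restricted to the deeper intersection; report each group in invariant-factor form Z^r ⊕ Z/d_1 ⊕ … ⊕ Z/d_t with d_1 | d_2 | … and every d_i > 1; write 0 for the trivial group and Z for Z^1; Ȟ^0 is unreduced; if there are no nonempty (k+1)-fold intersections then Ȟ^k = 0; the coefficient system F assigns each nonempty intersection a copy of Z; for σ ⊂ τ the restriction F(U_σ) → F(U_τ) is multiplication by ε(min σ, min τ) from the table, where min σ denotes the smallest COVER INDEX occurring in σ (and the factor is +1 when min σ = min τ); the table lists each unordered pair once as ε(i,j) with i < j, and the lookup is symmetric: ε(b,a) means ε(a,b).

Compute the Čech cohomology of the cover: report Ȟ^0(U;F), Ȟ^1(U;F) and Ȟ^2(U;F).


intersection data:
  U12={u} U13={q} U23={t}
C dims 3,3; δ0: rk 2, SNF 1^2
Ȟ^0 = (3 − 2) − 0 = 1, so Ȟ^0 ≅ Z
Ȟ^1 = (3 − 0) − 2 = 1, so Ȟ^1 ≅ Z
Ȟ^2 = (0 − 0) − 0 = 0, so Ȟ^2 ≅ 0

Ȟ^0(U;F) ≅ Z; Ȟ^1(U;F) ≅ Z; Ȟ^2(U;F) ≅ 0


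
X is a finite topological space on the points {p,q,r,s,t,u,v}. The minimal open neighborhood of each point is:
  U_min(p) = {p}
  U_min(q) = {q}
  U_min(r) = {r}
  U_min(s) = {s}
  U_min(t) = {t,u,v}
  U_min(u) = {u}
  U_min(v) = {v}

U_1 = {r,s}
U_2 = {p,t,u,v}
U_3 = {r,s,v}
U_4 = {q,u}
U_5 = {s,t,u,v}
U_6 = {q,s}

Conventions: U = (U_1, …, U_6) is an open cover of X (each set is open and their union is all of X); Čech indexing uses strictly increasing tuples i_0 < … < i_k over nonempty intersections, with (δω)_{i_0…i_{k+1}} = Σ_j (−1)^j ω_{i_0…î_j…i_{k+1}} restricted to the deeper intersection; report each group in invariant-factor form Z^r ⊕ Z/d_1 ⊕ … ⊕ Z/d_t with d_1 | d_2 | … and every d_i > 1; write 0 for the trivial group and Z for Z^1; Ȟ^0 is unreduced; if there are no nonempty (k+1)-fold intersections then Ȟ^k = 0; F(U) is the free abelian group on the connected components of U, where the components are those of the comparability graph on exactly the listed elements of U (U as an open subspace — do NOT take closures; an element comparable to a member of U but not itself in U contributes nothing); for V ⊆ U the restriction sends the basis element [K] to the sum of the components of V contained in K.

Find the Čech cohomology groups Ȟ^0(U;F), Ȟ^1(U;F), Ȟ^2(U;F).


Ȟ^0 = Z^5,  Ȟ^1 = 0,  Ȟ^2 = 0

nonempty intersections:
  U13={r,s} U15={s} U16={s} U23={v} U24={u} U25={t,u,v} U35={s,v} U36={s} U45={u} U46={q} U56={s}
  U135={s} U136={s} U156={s} U235={v} U245={u} U356={s}
  U1356={s}
components per intersection:
  U1: {r} {s}
  U2: {p} {t,u,v}
  U3: {r} {s} {v}
  U4: {q} {u}
  U5: {s} {t,u,v}
  U6: {q} {s}
  U13: {r} {s}
  U15: {s}
  U16: {s}
  U23: {v}
  U24: {u}
  U25: {t,u,v}
  U35: {s} {v}
  U36: {s}
  U45: {u}
  U46: {q}
  U56: {s}
  U135: {s}
  U136: {s}
  U156: {s}
  U235: {v}
  U245: {u}
  U356: {s}
  U1356: {s}
C dims 13,13,6,1; δ0: rk 8, SNF 1^8; δ1: rk 5, SNF 1^5; δ2: rk 1, SNF 1^1
Ȟ^0: (13−8)−0=5 ⇒ Z^5
Ȟ^1: (13−5)−8=0 ⇒ 0
Ȟ^2: (6−1)−5=0 ⇒ 0


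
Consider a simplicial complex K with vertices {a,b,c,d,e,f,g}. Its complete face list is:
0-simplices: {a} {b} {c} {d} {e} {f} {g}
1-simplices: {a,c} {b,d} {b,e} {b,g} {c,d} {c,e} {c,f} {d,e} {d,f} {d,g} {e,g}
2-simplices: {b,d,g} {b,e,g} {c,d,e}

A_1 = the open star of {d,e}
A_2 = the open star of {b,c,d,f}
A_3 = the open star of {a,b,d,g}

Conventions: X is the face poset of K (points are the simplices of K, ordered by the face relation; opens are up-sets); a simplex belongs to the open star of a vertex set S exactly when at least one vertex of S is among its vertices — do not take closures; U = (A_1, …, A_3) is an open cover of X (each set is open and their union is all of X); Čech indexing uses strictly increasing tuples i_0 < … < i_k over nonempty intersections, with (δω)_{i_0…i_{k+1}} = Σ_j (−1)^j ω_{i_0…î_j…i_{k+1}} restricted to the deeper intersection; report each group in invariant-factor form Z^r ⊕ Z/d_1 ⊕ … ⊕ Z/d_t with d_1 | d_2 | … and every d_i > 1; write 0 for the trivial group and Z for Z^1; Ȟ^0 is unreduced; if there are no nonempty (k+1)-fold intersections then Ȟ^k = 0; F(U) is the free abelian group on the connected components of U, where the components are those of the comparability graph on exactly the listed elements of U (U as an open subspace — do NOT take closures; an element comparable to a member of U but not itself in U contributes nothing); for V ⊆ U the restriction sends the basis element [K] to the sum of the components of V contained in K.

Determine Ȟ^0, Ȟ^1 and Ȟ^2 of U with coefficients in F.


Ȟ^0 = Z; Ȟ^1 = Z; Ȟ^2 = 0

nerve of the cover:
  A1={{d},{e},{b,d},{b,e},{c,d},{c,e},{d,e},{d,f},{d,g},{e,g},{b,d,g},{b,e,g},{c,d,e}} A2={{b},{c},{d},{f},{a,c},{b,d},{b,e},{b,g},{c,d},{c,e},{c,f},{d,e},{d,f},{d,g},{b,d,g},{b,e,g},{c,d,e}} A3={{a},{b},{d},{g},{a,c},{b,d},{b,e},{b,g},{c,d},{d,e},{d,f},{d,g},{e,g},{b,d,g},{b,e,g},{c,d,e}}
  A12={{d},{b,d},{b,e},{c,d},{c,e},{d,e},{d,f},{d,g},{b,d,g},{b,e,g},{c,d,e}} A13={{d},{b,d},{b,e},{c,d},{d,e},{d,f},{d,g},{e,g},{b,d,g},{b,e,g},{c,d,e}} A23={{b},{d},{a,c},{b,d},{b,e},{b,g},{c,d},{d,e},{d,f},{d,g},{b,d,g},{b,e,g},{c,d,e}}
  A123={{d},{b,d},{b,e},{c,d},{d,e},{d,f},{d,g},{b,d,g},{b,e,g},{c,d,e}}
components per intersection:
  A1: {{d},{e},{b,d},{b,e},{c,d},{c,e},{d,e},{d,f},{d,g},{e,g},{b,d,g},{b,e,g},{c,d,e}}
  A2: {{b},{c},{d},{f},{a,c},{b,d},{b,e},{b,g},{c,d},{c,e},{c,f},{d,e},{d,f},{d,g},{b,d,g},{b,e,g},{c,d,e}}
  A3: {{a},{a,c}} {{b},{d},{g},{b,d},{b,e},{b,g},{c,d},{d,e},{d,f},{d,g},{e,g},{b,d,g},{b,e,g},{c,d,e}}
  A12: {{d},{b,d},{c,d},{c,e},{d,e},{d,f},{d,g},{b,d,g},{c,d,e}} {{b,e},{b,e,g}}
  A13: {{d},{b,d},{c,d},{d,e},{d,f},{d,g},{b,d,g},{c,d,e}} {{b,e},{e,g},{b,e,g}}
  A23: {{b},{d},{b,d},{b,e},{b,g},{c,d},{d,e},{d,f},{d,g},{b,d,g},{b,e,g},{c,d,e}} {{a,c}}
  A123: {{d},{b,d},{c,d},{d,e},{d,f},{d,g},{b,d,g},{c,d,e}} {{b,e},{b,e,g}}
C dims 4,6,2; δ0: rk 3, SNF 1^3; δ1: rk 2, SNF 1^2
Ȟ^0 = (4 − 3) − 0 = 1, so Ȟ^0 ≅ Z
Ȟ^1 = (6 − 2) − 3 = 1, so Ȟ^1 ≅ Z
Ȟ^2 = (2 − 0) − 2 = 0, so Ȟ^2 ≅ 0


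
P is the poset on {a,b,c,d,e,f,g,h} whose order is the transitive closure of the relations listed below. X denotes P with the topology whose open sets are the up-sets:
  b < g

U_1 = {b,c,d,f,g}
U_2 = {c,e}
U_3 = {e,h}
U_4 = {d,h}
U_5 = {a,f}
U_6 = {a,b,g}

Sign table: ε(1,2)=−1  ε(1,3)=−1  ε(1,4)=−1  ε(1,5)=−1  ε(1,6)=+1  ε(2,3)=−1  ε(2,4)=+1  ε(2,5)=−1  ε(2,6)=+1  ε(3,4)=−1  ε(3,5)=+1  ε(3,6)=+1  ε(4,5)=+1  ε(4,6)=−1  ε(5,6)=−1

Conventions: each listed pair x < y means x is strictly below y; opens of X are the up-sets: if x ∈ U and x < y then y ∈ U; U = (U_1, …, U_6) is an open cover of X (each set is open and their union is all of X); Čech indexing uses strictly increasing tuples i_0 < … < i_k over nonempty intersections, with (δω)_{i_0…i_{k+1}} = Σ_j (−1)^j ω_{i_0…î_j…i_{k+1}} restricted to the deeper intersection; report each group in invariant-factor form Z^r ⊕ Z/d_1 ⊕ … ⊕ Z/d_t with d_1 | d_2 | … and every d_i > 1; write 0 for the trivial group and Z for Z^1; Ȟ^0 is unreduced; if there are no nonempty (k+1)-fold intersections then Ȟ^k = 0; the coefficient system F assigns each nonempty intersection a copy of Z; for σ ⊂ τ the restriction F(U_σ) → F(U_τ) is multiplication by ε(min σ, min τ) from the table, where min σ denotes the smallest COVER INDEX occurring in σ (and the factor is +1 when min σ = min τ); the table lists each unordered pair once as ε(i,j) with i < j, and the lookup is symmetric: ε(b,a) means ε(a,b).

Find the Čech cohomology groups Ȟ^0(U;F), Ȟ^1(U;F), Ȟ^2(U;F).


intersection data:
  U12={c} U14={d} U15={f} U16={b,g} U23={e} U34={h} U56={a}
C dims 6,7; δ0: rk 5, SNF 1^5
Ȟ^0 = (6 − 5) − 0 = 1, so Ȟ^0 ≅ Z
Ȟ^1 = (7 − 0) − 5 = 2, so Ȟ^1 ≅ Z^2
Ȟ^2 = (0 − 0) − 0 = 0, so Ȟ^2 ≅ 0

Ȟ^0 = Z,  Ȟ^1 = Z^2,  Ȟ^2 = 0


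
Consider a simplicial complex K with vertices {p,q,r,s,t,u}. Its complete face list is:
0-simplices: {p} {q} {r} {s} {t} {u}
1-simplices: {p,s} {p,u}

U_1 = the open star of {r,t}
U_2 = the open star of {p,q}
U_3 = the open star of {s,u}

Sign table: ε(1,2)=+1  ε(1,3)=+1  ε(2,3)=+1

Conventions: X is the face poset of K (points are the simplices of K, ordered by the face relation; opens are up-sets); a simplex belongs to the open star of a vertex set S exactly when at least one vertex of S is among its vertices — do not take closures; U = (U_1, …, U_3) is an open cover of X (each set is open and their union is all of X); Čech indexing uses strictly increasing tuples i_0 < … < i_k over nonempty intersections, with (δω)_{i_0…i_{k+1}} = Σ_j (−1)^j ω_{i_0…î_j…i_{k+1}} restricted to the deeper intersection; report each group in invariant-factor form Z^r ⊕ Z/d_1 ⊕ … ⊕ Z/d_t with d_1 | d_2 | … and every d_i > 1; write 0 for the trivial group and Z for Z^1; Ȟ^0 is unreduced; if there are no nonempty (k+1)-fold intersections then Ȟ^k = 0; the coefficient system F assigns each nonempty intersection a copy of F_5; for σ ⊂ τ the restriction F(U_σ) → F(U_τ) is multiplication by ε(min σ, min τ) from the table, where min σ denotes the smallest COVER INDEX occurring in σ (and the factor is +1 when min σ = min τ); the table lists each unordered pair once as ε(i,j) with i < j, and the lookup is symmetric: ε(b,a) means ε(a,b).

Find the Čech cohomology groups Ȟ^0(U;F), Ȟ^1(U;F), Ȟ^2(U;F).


intersection data:
  U1={{r},{t}} U2={{p},{q},{p,s},{p,u}} U3={{s},{u},{p,s},{p,u}}
  U23={{p,s},{p,u}}
C dims 3,1; δ0: rk_F5 1
Ȟ^0 = (3 − 1) − 0 = 2, so Ȟ^0 ≅ Z/5 ⊕ Z/5
Ȟ^1 = (1 − 0) − 1 = 0, so Ȟ^1 ≅ 0
Ȟ^2 = (0 − 0) − 0 = 0, so Ȟ^2 ≅ 0

Ȟ^0 ≅ Z/5 ⊕ Z/5, Ȟ^1 ≅ 0 and Ȟ^2 ≅ 0


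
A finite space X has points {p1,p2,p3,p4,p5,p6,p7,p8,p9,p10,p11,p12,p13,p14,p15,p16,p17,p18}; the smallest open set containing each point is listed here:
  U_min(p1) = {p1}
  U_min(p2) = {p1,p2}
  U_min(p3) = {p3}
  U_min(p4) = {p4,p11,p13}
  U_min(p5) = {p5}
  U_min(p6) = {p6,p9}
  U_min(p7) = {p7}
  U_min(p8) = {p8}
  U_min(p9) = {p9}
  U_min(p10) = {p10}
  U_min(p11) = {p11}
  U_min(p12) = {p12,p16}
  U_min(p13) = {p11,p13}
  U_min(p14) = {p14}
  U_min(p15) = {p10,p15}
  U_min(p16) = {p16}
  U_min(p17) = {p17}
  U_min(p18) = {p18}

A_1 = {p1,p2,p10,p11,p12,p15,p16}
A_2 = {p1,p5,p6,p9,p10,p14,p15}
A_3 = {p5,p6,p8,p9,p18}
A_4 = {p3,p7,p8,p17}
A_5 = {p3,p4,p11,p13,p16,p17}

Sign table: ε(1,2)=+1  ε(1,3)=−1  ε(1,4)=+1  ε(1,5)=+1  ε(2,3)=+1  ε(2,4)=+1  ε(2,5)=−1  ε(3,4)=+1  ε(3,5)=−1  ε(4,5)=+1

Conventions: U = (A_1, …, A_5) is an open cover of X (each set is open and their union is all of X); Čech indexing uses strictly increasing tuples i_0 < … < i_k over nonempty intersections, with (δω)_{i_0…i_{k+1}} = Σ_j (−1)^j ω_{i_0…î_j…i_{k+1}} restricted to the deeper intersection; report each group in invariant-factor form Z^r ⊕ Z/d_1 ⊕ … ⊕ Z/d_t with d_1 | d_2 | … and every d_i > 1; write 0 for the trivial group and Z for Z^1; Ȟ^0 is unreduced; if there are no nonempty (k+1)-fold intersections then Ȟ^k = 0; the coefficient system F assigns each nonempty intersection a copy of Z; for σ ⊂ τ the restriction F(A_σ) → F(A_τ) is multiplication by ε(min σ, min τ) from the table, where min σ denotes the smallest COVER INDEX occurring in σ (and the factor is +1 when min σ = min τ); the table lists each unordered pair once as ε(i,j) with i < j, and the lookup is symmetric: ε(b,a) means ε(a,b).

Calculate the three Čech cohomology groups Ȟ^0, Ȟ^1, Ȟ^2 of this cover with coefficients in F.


cover nerve:
  A12={p1,p10,p15} A15={p11,p16} A23={p5,p6,p9} A34={p8} A45={p3,p17}
C dims 5,5; δ0: rk 4, SNF 1^4
Ȟ^0: (5−4)−0=1 ⇒ Z
Ȟ^1: (5−0)−4=1 ⇒ Z
Ȟ^2: (0−0)−0=0 ⇒ 0

Ȟ^0 = Z, Ȟ^1 = Z and Ȟ^2 = 0


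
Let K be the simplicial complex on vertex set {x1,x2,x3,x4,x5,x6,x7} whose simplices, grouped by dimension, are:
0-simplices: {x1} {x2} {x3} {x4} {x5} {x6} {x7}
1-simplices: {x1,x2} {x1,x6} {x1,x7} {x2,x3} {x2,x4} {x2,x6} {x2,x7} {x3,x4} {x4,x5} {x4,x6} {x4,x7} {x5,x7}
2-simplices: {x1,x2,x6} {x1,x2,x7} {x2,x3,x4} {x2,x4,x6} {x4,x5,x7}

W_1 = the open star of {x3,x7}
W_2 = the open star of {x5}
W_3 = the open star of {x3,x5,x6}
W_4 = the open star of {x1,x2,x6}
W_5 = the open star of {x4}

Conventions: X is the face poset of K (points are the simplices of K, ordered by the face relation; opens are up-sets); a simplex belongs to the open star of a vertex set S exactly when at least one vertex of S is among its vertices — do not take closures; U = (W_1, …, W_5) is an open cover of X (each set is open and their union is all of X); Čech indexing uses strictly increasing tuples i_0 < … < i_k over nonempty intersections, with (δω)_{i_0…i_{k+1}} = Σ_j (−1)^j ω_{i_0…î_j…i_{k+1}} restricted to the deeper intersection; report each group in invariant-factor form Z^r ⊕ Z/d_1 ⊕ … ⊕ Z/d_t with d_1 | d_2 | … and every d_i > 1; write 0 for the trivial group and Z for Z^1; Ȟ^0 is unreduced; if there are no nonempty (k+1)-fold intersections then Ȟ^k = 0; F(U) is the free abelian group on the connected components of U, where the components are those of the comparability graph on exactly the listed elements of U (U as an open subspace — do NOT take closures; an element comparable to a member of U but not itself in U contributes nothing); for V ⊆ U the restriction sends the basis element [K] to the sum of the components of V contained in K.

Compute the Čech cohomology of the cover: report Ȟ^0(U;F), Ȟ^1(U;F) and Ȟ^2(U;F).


Ȟ^0 ≅ Z, Ȟ^1 ≅ Z and Ȟ^2 ≅ 0

intersection data:
  W1={{x3},{x7},{x1,x7},{x2,x3},{x2,x7},{x3,x4},{x4,x7},{x5,x7},{x1,x2,x7},{x2,x3,x4},{x4,x5,x7}} W2={{x5},{x4,x5},{x5,x7},{x4,x5,x7}} W3={{x3},{x5},{x6},{x1,x6},{x2,x3},{x2,x6},{x3,x4},{x4,x5},{x4,x6},{x5,x7},{x1,x2,x6},{x2,x3,x4},{x2,x4,x6},{x4,x5,x7}} W4={{x1},{x2},{x6},{x1,x2},{x1,x6},{x1,x7},{x2,x3},{x2,x4},{x2,x6},{x2,x7},{x4,x6},{x1,x2,x6},{x1,x2,x7},{x2,x3,x4},{x2,x4,x6}} W5={{x4},{x2,x4},{x3,x4},{x4,x5},{x4,x6},{x4,x7},{x2,x3,x4},{x2,x4,x6},{x4,x5,x7}}
  W12={{x5,x7},{x4,x5,x7}} W13={{x3},{x2,x3},{x3,x4},{x5,x7},{x2,x3,x4},{x4,x5,x7}} W14={{x1,x7},{x2,x3},{x2,x7},{x1,x2,x7},{x2,x3,x4}} W15={{x3,x4},{x4,x7},{x2,x3,x4},{x4,x5,x7}} W23={{x5},{x4,x5},{x5,x7},{x4,x5,x7}} W25={{x4,x5},{x4,x5,x7}} W34={{x6},{x1,x6},{x2,x3},{x2,x6},{x4,x6},{x1,x2,x6},{x2,x3,x4},{x2,x4,x6}} W35={{x3,x4},{x4,x5},{x4,x6},{x2,x3,x4},{x2,x4,x6},{x4,x5,x7}} W45={{x2,x4},{x4,x6},{x2,x3,x4},{x2,x4,x6}}
  W123={{x5,x7},{x4,x5,x7}} W125={{x4,x5,x7}} W134={{x2,x3},{x2,x3,x4}} W135={{x3,x4},{x2,x3,x4},{x4,x5,x7}} W145={{x2,x3,x4}} W235={{x4,x5},{x4,x5,x7}} W345={{x4,x6},{x2,x3,x4},{x2,x4,x6}}
  W1235={{x4,x5,x7}} W1345={{x2,x3,x4}}
components per intersection:
  W1: {{x3},{x2,x3},{x3,x4},{x2,x3,x4}} {{x7},{x1,x7},{x2,x7},{x4,x7},{x5,x7},{x1,x2,x7},{x4,x5,x7}}
  W2: {{x5},{x4,x5},{x5,x7},{x4,x5,x7}}
  W3: {{x3},{x2,x3},{x3,x4},{x2,x3,x4}} {{x5},{x4,x5},{x5,x7},{x4,x5,x7}} {{x6},{x1,x6},{x2,x6},{x4,x6},{x1,x2,x6},{x2,x4,x6}}
  W4: {{x1},{x2},{x6},{x1,x2},{x1,x6},{x1,x7},{x2,x3},{x2,x4},{x2,x6},{x2,x7},{x4,x6},{x1,x2,x6},{x1,x2,x7},{x2,x3,x4},{x2,x4,x6}}
  W5: {{x4},{x2,x4},{x3,x4},{x4,x5},{x4,x6},{x4,x7},{x2,x3,x4},{x2,x4,x6},{x4,x5,x7}}
  W12: {{x5,x7},{x4,x5,x7}}
  W13: {{x3},{x2,x3},{x3,x4},{x2,x3,x4}} {{x5,x7},{x4,x5,x7}}
  W14: {{x1,x7},{x2,x7},{x1,x2,x7}} {{x2,x3},{x2,x3,x4}}
  W15: {{x3,x4},{x2,x3,x4}} {{x4,x7},{x4,x5,x7}}
  W23: {{x5},{x4,x5},{x5,x7},{x4,x5,x7}}
  W25: {{x4,x5},{x4,x5,x7}}
  W34: {{x6},{x1,x6},{x2,x6},{x4,x6},{x1,x2,x6},{x2,x4,x6}} {{x2,x3},{x2,x3,x4}}
  W35: {{x3,x4},{x2,x3,x4}} {{x4,x5},{x4,x5,x7}} {{x4,x6},{x2,x4,x6}}
  W45: {{x2,x4},{x4,x6},{x2,x3,x4},{x2,x4,x6}}
  W123: {{x5,x7},{x4,x5,x7}}
  W125: {{x4,x5,x7}}
  W134: {{x2,x3},{x2,x3,x4}}
  W135: {{x3,x4},{x2,x3,x4}} {{x4,x5,x7}}
  W145: {{x2,x3,x4}}
  W235: {{x4,x5},{x4,x5,x7}}
  W345: {{x4,x6},{x2,x4,x6}} {{x2,x3,x4}}
  W1235: {{x4,x5,x7}}
  W1345: {{x2,x3,x4}}
C dims 8,15,9,2; δ0: rk 7, SNF 1^7; δ1: rk 7, SNF 1^7; δ2: rk 2, SNF 1^2
Ȟ^0 = (8 − 7) − 0 = 1, so Ȟ^0 ≅ Z
Ȟ^1 = (15 − 7) − 7 = 1, so Ȟ^1 ≅ Z
Ȟ^2 = (9 − 2) − 7 = 0, so Ȟ^2 ≅ 0


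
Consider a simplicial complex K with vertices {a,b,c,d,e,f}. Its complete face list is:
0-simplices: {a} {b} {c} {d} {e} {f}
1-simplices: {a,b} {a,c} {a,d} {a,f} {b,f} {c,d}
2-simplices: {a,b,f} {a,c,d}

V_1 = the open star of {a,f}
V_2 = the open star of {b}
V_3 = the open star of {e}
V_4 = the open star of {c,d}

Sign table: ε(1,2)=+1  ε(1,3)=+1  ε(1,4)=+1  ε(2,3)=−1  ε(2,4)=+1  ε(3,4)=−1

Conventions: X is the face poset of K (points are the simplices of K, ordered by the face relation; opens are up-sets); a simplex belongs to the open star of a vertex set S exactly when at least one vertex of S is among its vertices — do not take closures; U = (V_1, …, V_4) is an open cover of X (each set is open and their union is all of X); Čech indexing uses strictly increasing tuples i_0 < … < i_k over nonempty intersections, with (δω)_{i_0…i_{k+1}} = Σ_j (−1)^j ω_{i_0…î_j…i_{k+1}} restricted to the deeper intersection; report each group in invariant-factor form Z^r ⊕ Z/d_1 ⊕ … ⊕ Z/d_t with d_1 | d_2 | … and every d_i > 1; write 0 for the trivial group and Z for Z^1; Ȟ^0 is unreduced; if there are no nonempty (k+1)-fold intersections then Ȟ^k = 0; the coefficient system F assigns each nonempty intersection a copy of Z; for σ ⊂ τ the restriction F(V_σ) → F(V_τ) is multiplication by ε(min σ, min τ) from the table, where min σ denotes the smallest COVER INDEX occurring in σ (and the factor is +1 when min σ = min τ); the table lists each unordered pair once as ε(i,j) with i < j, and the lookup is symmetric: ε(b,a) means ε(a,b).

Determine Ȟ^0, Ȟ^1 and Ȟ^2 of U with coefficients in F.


nonempty overlaps:
  V1={{a},{f},{a,b},{a,c},{a,d},{a,f},{b,f},{a,b,f},{a,c,d}} V2={{b},{a,b},{b,f},{a,b,f}} V3={{e}} V4={{c},{d},{a,c},{a,d},{c,d},{a,c,d}}
  V12={{a,b},{b,f},{a,b,f}} V14={{a,c},{a,d},{a,c,d}}
C dims 4,2; δ0: rk 2, SNF 1^2
degree 0: 4−2−0 = 2 → Ȟ^0 ≅ Z^2
degree 1: 2−0−2 = 0 → Ȟ^1 ≅ 0
degree 2: 0−0−0 = 0 → Ȟ^2 ≅ 0

Ȟ^0 = Z^2,  Ȟ^1 = 0,  Ȟ^2 = 0


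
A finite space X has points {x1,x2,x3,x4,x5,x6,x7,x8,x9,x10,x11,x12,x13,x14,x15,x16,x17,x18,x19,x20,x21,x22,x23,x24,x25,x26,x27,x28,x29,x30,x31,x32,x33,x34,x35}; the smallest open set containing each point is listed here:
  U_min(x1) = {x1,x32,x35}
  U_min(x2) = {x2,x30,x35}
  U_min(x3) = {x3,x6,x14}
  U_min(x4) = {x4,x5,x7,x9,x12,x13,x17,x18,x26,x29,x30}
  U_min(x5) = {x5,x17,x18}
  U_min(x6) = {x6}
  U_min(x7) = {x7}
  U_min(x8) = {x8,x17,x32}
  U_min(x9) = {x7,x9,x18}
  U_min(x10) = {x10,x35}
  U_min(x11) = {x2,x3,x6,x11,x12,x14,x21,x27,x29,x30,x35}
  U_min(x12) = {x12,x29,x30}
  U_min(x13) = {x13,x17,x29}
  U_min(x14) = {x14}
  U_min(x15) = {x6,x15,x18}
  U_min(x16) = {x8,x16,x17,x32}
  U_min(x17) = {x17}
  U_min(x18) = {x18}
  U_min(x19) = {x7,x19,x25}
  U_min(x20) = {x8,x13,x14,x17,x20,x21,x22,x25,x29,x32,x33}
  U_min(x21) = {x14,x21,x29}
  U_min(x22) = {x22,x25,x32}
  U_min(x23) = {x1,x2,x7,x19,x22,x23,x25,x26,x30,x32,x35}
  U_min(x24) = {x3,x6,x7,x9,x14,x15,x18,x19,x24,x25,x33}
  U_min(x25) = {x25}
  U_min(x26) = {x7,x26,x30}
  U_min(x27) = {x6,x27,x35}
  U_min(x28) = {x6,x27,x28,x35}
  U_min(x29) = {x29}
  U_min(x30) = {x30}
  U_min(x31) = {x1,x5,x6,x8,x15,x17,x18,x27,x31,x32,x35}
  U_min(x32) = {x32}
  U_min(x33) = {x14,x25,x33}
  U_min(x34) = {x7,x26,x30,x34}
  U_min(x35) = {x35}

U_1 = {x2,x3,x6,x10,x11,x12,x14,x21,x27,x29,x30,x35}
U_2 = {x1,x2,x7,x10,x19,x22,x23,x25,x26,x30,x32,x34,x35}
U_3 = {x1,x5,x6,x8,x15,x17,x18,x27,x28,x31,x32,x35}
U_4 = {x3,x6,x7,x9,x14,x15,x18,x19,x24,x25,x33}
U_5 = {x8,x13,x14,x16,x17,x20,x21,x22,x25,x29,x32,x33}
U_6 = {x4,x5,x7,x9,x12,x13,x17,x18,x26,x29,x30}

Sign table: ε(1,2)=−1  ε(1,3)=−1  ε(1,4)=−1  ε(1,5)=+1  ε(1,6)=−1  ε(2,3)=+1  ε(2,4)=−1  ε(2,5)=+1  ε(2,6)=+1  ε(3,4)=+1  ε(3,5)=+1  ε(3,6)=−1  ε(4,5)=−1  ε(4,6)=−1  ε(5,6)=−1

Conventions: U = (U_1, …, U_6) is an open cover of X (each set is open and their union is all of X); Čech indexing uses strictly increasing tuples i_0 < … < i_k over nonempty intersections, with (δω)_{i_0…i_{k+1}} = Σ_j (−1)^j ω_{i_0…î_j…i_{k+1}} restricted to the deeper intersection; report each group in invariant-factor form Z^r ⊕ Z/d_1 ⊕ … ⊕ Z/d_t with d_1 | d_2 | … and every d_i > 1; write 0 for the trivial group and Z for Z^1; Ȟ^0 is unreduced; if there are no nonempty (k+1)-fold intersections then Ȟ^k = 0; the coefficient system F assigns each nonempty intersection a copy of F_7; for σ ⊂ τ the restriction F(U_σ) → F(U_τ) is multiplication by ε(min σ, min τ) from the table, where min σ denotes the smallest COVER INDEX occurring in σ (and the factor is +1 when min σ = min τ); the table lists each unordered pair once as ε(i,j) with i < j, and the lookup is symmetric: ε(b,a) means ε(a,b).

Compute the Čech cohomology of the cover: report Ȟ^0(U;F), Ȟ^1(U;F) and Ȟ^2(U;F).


nerve of the cover:
  U12={x2,x10,x30,x35} U13={x6,x27,x35} U14={x3,x6,x14} U15={x14,x21,x29} U16={x12,x29,x30} U23={x1,x32,x35} U24={x7,x19,x25} U25={x22,x25,x32} U26={x7,x26,x30} U34={x6,x15,x18} U35={x8,x17,x32} U36={x5,x17,x18} U45={x14,x25,x33} U46={x7,x9,x18} U56={x13,x17,x29}
  U123={x35} U126={x30} U134={x6} U145={x14} U156={x29} U235={x32} U245={x25} U246={x7} U346={x18} U356={x17}
C dims 6,15,10; δ0: rk_F7 6; δ1: rk_F7 9
Ȟ^0 = (6 − 6) − 0 = 0, so Ȟ^0 ≅ 0
Ȟ^1 = (15 − 9) − 6 = 0, so Ȟ^1 ≅ 0
Ȟ^2 = (10 − 0) − 9 = 1, so Ȟ^2 ≅ Z/7

Ȟ^0 = 0, Ȟ^1 = 0, Ȟ^2 = Z/7


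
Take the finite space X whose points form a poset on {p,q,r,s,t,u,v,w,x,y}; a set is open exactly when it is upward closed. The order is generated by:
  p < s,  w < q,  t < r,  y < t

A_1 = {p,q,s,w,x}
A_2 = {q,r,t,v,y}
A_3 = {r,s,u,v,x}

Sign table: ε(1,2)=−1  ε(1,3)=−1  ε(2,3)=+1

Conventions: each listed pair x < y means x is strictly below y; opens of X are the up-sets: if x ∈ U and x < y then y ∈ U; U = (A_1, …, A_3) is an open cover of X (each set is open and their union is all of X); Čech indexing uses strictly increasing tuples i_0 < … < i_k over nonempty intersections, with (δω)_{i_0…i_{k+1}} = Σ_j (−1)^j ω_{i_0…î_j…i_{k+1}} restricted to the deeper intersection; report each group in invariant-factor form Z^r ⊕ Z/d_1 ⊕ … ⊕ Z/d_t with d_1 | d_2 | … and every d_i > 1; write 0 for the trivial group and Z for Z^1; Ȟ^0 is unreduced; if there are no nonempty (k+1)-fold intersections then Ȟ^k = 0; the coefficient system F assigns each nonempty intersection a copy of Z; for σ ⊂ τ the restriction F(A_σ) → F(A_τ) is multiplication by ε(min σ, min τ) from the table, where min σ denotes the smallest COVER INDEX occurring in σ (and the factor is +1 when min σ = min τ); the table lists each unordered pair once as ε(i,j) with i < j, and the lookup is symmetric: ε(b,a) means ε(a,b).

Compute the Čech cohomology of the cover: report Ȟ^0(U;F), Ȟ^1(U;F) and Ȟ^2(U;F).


cover nerve:
  A12={q} A13={s,x} A23={r,v}
C dims 3,3; δ0: rk 2, SNF 1^2
Ȟ^0: (3−2)−0=1 ⇒ Z
Ȟ^1: (3−0)−2=1 ⇒ Z
Ȟ^2: (0−0)−0=0 ⇒ 0

Ȟ^0(U;F) ≅ Z,  Ȟ^1(U;F) ≅ Z,  Ȟ^2(U;F) ≅ 0


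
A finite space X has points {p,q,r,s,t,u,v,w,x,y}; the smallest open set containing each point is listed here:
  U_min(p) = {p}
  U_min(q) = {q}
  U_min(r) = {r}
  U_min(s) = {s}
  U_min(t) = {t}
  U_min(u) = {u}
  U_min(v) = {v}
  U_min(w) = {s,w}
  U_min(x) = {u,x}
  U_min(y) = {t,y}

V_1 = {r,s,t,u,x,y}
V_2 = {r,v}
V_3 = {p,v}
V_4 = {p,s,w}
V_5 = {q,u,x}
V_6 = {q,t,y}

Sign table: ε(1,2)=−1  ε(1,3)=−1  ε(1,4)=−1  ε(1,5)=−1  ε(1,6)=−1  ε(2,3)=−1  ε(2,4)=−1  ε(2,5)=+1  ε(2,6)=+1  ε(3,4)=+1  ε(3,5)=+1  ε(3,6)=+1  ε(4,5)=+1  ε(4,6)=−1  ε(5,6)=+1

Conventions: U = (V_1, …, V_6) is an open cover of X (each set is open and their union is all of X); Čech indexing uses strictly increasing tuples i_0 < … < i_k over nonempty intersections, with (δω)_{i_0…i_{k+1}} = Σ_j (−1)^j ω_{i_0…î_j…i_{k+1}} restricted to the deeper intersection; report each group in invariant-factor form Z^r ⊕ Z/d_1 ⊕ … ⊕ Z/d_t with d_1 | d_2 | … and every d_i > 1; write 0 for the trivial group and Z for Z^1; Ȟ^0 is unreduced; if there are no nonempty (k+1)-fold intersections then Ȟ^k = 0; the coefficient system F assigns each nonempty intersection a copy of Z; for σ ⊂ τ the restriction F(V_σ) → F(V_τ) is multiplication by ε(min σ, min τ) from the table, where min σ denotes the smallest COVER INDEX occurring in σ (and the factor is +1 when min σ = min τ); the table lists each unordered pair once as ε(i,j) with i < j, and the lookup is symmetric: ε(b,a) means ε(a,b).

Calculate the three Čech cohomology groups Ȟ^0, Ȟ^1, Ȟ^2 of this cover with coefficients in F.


cover nerve:
  V12={r} V14={s} V15={u,x} V16={t,y} V23={v} V34={p} V56={q}
C dims 6,7; δ0: rk 6, SNF 1^5·2
Ȟ^0: (6−6)−0=0 ⇒ 0
Ȟ^1: (7−0)−6=1 plus torsion [2] ⇒ Z ⊕ Z/2
Ȟ^2: (0−0)−0=0 ⇒ 0

Ȟ^0 = 0,  Ȟ^1 = Z ⊕ Z/2,  Ȟ^2 = 0


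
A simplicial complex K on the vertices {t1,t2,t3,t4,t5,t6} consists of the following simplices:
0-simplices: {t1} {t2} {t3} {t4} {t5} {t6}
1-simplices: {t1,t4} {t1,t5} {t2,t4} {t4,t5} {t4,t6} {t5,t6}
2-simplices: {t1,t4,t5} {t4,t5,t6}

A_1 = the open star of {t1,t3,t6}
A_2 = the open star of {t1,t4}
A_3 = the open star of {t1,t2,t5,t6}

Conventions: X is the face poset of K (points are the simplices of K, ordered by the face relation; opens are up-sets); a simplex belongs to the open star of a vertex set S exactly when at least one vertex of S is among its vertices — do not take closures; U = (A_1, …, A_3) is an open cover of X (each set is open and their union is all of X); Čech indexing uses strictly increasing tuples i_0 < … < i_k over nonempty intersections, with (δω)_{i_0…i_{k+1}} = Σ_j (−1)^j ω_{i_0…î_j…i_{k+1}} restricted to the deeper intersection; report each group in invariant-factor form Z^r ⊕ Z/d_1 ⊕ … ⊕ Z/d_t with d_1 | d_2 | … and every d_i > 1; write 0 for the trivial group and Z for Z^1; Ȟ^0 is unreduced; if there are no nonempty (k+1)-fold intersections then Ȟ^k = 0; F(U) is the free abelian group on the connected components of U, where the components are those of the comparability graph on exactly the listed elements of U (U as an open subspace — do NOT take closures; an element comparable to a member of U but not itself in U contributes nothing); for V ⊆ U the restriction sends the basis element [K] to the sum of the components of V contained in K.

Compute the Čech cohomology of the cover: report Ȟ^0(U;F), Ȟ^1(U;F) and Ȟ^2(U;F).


nonempty intersections:
  A1={{t1},{t3},{t6},{t1,t4},{t1,t5},{t4,t6},{t5,t6},{t1,t4,t5},{t4,t5,t6}} A2={{t1},{t4},{t1,t4},{t1,t5},{t2,t4},{t4,t5},{t4,t6},{t1,t4,t5},{t4,t5,t6}} A3={{t1},{t2},{t5},{t6},{t1,t4},{t1,t5},{t2,t4},{t4,t5},{t4,t6},{t5,t6},{t1,t4,t5},{t4,t5,t6}}
  A12={{t1},{t1,t4},{t1,t5},{t4,t6},{t1,t4,t5},{t4,t5,t6}} A13={{t1},{t6},{t1,t4},{t1,t5},{t4,t6},{t5,t6},{t1,t4,t5},{t4,t5,t6}} A23={{t1},{t1,t4},{t1,t5},{t2,t4},{t4,t5},{t4,t6},{t1,t4,t5},{t4,t5,t6}}
  A123={{t1},{t1,t4},{t1,t5},{t4,t6},{t1,t4,t5},{t4,t5,t6}}
components per intersection:
  A1: {{t1},{t1,t4},{t1,t5},{t1,t4,t5}} {{t3}} {{t6},{t4,t6},{t5,t6},{t4,t5,t6}}
  A2: {{t1},{t4},{t1,t4},{t1,t5},{t2,t4},{t4,t5},{t4,t6},{t1,t4,t5},{t4,t5,t6}}
  A3: {{t1},{t5},{t6},{t1,t4},{t1,t5},{t4,t5},{t4,t6},{t5,t6},{t1,t4,t5},{t4,t5,t6}} {{t2},{t2,t4}}
  A12: {{t1},{t1,t4},{t1,t5},{t1,t4,t5}} {{t4,t6},{t4,t5,t6}}
  A13: {{t1},{t1,t4},{t1,t5},{t1,t4,t5}} {{t6},{t4,t6},{t5,t6},{t4,t5,t6}}
  A23: {{t1},{t1,t4},{t1,t5},{t4,t5},{t4,t6},{t1,t4,t5},{t4,t5,t6}} {{t2,t4}}
  A123: {{t1},{t1,t4},{t1,t5},{t1,t4,t5}} {{t4,t6},{t4,t5,t6}}
C dims 6,6,2; δ0: rk 4, SNF 1^4; δ1: rk 2, SNF 1^2
Ȟ^0: (6−4)−0=2 ⇒ Z^2
Ȟ^1: (6−2)−4=0 ⇒ 0
Ȟ^2: (2−0)−2=0 ⇒ 0

Ȟ^0 ≅ Z^2, Ȟ^1 ≅ 0 and Ȟ^2 ≅ 0


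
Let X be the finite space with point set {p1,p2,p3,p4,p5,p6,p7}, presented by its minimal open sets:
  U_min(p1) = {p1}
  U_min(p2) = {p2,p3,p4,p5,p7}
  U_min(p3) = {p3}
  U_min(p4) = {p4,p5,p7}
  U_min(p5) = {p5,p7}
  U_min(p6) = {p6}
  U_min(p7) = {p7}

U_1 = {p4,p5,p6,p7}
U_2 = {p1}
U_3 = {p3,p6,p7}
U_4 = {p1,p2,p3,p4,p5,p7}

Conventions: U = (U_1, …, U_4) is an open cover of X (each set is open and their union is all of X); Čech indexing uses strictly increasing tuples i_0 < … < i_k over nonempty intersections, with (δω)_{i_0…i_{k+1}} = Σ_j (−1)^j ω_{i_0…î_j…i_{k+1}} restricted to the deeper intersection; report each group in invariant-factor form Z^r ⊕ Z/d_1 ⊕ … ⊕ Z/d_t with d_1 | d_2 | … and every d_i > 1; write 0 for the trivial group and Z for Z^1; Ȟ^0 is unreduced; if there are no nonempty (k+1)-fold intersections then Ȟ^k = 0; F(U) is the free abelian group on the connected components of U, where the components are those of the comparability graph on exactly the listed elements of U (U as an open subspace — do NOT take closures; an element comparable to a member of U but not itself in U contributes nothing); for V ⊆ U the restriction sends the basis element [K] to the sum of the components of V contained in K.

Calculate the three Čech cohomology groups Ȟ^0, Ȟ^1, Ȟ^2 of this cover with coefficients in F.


Ȟ^0 = Z^3; Ȟ^1 = 0; Ȟ^2 = 0

cover nerve:
  U13={p6,p7} U14={p4,p5,p7} U24={p1} U34={p3,p7}
  U134={p7}
components per intersection:
  U1: {p4,p5,p7} {p6}
  U2: {p1}
  U3: {p3} {p6} {p7}
  U4: {p1} {p2,p3,p4,p5,p7}
  U13: {p6} {p7}
  U14: {p4,p5,p7}
  U24: {p1}
  U34: {p3} {p7}
  U134: {p7}
C dims 8,6,1; δ0: rk 5, SNF 1^5; δ1: rk 1, SNF 1^1
Ȟ^0: (8−5)−0=3 ⇒ Z^3
Ȟ^1: (6−1)−5=0 ⇒ 0
Ȟ^2: (1−0)−1=0 ⇒ 0


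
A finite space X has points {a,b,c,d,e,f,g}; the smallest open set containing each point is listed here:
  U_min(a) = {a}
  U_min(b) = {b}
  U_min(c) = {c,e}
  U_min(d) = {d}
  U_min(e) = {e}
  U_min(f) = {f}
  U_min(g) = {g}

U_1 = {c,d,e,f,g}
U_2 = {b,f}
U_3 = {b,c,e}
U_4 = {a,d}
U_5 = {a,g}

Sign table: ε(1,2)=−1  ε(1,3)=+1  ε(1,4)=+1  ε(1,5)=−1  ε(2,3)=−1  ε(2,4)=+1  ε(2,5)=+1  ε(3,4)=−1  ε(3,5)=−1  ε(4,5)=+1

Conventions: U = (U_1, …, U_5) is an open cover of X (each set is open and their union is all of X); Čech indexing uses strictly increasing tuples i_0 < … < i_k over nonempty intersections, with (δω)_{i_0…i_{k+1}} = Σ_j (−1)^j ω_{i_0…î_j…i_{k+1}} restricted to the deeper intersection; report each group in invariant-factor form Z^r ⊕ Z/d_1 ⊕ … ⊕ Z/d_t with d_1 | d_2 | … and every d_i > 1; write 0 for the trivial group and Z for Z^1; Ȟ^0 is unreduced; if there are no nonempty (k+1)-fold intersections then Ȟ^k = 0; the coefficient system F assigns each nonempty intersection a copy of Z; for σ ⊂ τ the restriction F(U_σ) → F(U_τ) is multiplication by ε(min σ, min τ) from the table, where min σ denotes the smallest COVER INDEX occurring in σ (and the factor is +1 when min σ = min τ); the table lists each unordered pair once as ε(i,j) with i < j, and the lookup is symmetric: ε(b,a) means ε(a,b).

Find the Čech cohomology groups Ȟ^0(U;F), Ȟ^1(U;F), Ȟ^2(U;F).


Ȟ^0(U;F) ≅ 0, Ȟ^1(U;F) ≅ Z ⊕ Z/2 and Ȟ^2(U;F) ≅ 0

nonempty overlaps:
  U12={f} U13={c,e} U14={d} U15={g} U23={b} U45={a}
C dims 5,6; δ0: rk 5, SNF 1^4·2
degree 0: 5−5−0 = 0 → Ȟ^0 ≅ 0
degree 1: 6−0−5 = 1 plus torsion [2] → Ȟ^1 ≅ Z ⊕ Z/2
degree 2: 0−0−0 = 0 → Ȟ^2 ≅ 0


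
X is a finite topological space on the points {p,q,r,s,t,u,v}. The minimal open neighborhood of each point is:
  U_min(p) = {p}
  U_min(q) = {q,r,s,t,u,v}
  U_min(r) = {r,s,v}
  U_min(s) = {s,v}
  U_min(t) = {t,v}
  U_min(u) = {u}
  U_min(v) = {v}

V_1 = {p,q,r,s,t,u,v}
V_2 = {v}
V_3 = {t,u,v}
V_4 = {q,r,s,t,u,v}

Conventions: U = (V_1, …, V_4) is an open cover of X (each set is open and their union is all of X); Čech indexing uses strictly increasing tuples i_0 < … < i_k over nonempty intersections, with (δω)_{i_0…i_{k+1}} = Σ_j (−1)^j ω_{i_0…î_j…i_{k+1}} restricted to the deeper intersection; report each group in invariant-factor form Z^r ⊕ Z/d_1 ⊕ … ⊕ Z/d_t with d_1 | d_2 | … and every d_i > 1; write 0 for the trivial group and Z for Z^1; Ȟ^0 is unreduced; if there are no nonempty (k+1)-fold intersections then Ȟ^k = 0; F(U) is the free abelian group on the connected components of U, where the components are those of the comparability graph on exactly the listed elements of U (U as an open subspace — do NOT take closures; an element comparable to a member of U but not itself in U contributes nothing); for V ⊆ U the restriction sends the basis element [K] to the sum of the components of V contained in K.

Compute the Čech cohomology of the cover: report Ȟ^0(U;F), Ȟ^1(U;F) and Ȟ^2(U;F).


Ȟ^0 = Z^2, Ȟ^1 = 0, Ȟ^2 = 0

cover nerve:
  V12={v} V13={t,u,v} V14={q,r,s,t,u,v} V23={v} V24={v} V34={t,u,v}
  V123={v} V124={v} V134={t,u,v} V234={v}
  V1234={v}
components per intersection:
  V1: {p} {q,r,s,t,u,v}
  V2: {v}
  V3: {t,v} {u}
  V4: {q,r,s,t,u,v}
  V12: {v}
  V13: {t,v} {u}
  V14: {q,r,s,t,u,v}
  V23: {v}
  V24: {v}
  V34: {t,v} {u}
  V123: {v}
  V124: {v}
  V134: {t,v} {u}
  V234: {v}
  V1234: {v}
C dims 6,8,5,1; δ0: rk 4, SNF 1^4; δ1: rk 4, SNF 1^4; δ2: rk 1, SNF 1^1
Ȟ^0: (6−4)−0=2 ⇒ Z^2
Ȟ^1: (8−4)−4=0 ⇒ 0
Ȟ^2: (5−1)−4=0 ⇒ 0


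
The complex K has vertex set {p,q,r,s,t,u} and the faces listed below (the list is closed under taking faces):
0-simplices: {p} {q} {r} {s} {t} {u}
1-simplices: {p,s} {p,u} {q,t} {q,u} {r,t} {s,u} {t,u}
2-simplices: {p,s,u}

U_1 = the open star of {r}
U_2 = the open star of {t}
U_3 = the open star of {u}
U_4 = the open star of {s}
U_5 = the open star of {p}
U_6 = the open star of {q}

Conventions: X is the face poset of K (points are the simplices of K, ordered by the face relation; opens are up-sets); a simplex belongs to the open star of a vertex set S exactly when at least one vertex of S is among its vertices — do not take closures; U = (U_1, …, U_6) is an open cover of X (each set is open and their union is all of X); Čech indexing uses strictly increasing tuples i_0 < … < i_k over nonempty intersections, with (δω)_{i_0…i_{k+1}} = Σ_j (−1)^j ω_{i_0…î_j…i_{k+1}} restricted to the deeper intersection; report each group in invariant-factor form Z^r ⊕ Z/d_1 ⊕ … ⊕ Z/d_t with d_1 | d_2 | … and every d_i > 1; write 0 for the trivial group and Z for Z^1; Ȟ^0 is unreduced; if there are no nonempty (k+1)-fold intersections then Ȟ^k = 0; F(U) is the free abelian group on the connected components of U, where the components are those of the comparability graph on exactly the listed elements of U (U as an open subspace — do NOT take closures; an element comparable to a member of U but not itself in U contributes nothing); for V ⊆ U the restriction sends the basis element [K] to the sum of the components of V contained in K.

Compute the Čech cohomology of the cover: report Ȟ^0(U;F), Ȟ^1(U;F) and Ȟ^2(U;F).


Ȟ^0(U;F) ≅ Z,  Ȟ^1(U;F) ≅ Z,  Ȟ^2(U;F) ≅ 0

nonempty intersections:
  U1={{r},{r,t}} U2={{t},{q,t},{r,t},{t,u}} U3={{u},{p,u},{q,u},{s,u},{t,u},{p,s,u}} U4={{s},{p,s},{s,u},{p,s,u}} U5={{p},{p,s},{p,u},{p,s,u}} U6={{q},{q,t},{q,u}}
  U12={{r,t}} U23={{t,u}} U26={{q,t}} U34={{s,u},{p,s,u}} U35={{p,u},{p,s,u}} U36={{q,u}} U45={{p,s},{p,s,u}}
  U345={{p,s,u}}
components per intersection:
  U1: {{r},{r,t}}
  U2: {{t},{q,t},{r,t},{t,u}}
  U3: {{u},{p,u},{q,u},{s,u},{t,u},{p,s,u}}
  U4: {{s},{p,s},{s,u},{p,s,u}}
  U5: {{p},{p,s},{p,u},{p,s,u}}
  U6: {{q},{q,t},{q,u}}
  U12: {{r,t}}
  U23: {{t,u}}
  U26: {{q,t}}
  U34: {{s,u},{p,s,u}}
  U35: {{p,u},{p,s,u}}
  U36: {{q,u}}
  U45: {{p,s},{p,s,u}}
  U345: {{p,s,u}}
C dims 6,7,1; δ0: rk 5, SNF 1^5; δ1: rk 1, SNF 1^1
Ȟ^0: (6−5)−0=1 ⇒ Z
Ȟ^1: (7−1)−5=1 ⇒ Z
Ȟ^2: (1−0)−1=0 ⇒ 0


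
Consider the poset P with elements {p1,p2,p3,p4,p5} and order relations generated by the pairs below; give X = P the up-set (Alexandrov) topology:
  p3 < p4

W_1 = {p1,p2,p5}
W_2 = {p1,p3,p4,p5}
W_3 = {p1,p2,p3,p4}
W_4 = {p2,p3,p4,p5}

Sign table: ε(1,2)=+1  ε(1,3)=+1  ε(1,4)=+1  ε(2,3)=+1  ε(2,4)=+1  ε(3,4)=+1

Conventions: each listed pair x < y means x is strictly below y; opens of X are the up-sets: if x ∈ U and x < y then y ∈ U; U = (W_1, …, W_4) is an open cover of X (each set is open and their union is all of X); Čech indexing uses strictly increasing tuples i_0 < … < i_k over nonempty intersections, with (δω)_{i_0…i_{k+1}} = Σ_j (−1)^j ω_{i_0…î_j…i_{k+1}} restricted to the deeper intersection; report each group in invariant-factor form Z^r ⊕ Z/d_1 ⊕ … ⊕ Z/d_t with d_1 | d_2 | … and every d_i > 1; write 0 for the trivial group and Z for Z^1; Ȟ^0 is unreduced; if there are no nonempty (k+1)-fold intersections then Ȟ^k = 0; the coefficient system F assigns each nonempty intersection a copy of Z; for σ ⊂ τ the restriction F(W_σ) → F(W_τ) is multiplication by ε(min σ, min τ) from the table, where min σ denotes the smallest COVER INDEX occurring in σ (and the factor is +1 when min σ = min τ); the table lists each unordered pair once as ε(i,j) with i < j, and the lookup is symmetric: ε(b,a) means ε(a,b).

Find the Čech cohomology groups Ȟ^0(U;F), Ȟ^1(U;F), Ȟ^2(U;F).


Ȟ^0 = Z, Ȟ^1 = 0 and Ȟ^2 = Z

nerve of the cover:
  W12={p1,p5} W13={p1,p2} W14={p2,p5} W23={p1,p3,p4} W24={p3,p4,p5} W34={p2,p3,p4}
  W123={p1} W124={p5} W134={p2} W234={p3,p4}
C dims 4,6,4; δ0: rk 3, SNF 1^3; δ1: rk 3, SNF 1^3
Ȟ^0 = (4 − 3) − 0 = 1, so Ȟ^0 ≅ Z
Ȟ^1 = (6 − 3) − 3 = 0, so Ȟ^1 ≅ 0
Ȟ^2 = (4 − 0) − 3 = 1, so Ȟ^2 ≅ Z


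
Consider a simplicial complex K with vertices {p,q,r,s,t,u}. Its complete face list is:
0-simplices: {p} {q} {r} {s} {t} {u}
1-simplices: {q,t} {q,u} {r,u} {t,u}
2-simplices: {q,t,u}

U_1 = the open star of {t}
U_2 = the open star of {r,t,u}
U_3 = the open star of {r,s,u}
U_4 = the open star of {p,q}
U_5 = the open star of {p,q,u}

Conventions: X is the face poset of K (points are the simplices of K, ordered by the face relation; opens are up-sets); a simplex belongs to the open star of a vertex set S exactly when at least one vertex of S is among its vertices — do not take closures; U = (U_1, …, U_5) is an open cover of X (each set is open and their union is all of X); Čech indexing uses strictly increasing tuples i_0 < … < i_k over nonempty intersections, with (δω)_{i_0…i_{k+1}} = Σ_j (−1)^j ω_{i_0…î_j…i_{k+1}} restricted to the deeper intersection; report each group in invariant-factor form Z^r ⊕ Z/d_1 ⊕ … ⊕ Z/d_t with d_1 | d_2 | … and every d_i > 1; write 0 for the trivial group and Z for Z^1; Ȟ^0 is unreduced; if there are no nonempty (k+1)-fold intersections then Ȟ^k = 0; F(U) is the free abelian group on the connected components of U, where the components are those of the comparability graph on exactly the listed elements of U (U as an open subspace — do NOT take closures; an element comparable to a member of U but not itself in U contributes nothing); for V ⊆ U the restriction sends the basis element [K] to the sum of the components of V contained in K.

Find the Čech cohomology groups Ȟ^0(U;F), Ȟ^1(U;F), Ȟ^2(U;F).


nonempty overlaps:
  U1={{t},{q,t},{t,u},{q,t,u}} U2={{r},{t},{u},{q,t},{q,u},{r,u},{t,u},{q,t,u}} U3={{r},{s},{u},{q,u},{r,u},{t,u},{q,t,u}} U4={{p},{q},{q,t},{q,u},{q,t,u}} U5={{p},{q},{u},{q,t},{q,u},{r,u},{t,u},{q,t,u}}
  U12={{t},{q,t},{t,u},{q,t,u}} U13={{t,u},{q,t,u}} U14={{q,t},{q,t,u}} U15={{q,t},{t,u},{q,t,u}} U23={{r},{u},{q,u},{r,u},{t,u},{q,t,u}} U24={{q,t},{q,u},{q,t,u}} U25={{u},{q,t},{q,u},{r,u},{t,u},{q,t,u}} U34={{q,u},{q,t,u}} U35={{u},{q,u},{r,u},{t,u},{q,t,u}} U45={{p},{q},{q,t},{q,u},{q,t,u}}
  U123={{t,u},{q,t,u}} U124={{q,t},{q,t,u}} U125={{q,t},{t,u},{q,t,u}} U134={{q,t,u}} U135={{t,u},{q,t,u}} U145={{q,t},{q,t,u}} U234={{q,u},{q,t,u}} U235={{u},{q,u},{r,u},{t,u},{q,t,u}} U245={{q,t},{q,u},{q,t,u}} U345={{q,u},{q,t,u}}
  U1234={{q,t,u}} U1235={{t,u},{q,t,u}} U1245={{q,t},{q,t,u}} U1345={{q,t,u}} U2345={{q,u},{q,t,u}}
  U12345={{q,t,u}}
components per intersection:
  U1: {{t},{q,t},{t,u},{q,t,u}}
  U2: {{r},{t},{u},{q,t},{q,u},{r,u},{t,u},{q,t,u}}
  U3: {{r},{u},{q,u},{r,u},{t,u},{q,t,u}} {{s}}
  U4: {{p}} {{q},{q,t},{q,u},{q,t,u}}
  U5: {{p}} {{q},{u},{q,t},{q,u},{r,u},{t,u},{q,t,u}}
  U12: {{t},{q,t},{t,u},{q,t,u}}
  U13: {{t,u},{q,t,u}}
  U14: {{q,t},{q,t,u}}
  U15: {{q,t},{t,u},{q,t,u}}
  U23: {{r},{u},{q,u},{r,u},{t,u},{q,t,u}}
  U24: {{q,t},{q,u},{q,t,u}}
  U25: {{u},{q,t},{q,u},{r,u},{t,u},{q,t,u}}
  U34: {{q,u},{q,t,u}}
  U35: {{u},{q,u},{r,u},{t,u},{q,t,u}}
  U45: {{p}} {{q},{q,t},{q,u},{q,t,u}}
  U123: {{t,u},{q,t,u}}
  U124: {{q,t},{q,t,u}}
  U125: {{q,t},{t,u},{q,t,u}}
  U134: {{q,t,u}}
  U135: {{t,u},{q,t,u}}
  U145: {{q,t},{q,t,u}}
  U234: {{q,u},{q,t,u}}
  U235: {{u},{q,u},{r,u},{t,u},{q,t,u}}
  U245: {{q,t},{q,u},{q,t,u}}
  U345: {{q,u},{q,t,u}}
  U1234: {{q,t,u}}
  U1235: {{t,u},{q,t,u}}
  U1245: {{q,t},{q,t,u}}
  U1345: {{q,t,u}}
  U2345: {{q,u},{q,t,u}}
  U12345: {{q,t,u}}
C dims 8,11,10,5; δ0: rk 5, SNF 1^5; δ1: rk 6, SNF 1^6; δ2: rk 4, SNF 1^4
degree 0: 8−5−0 = 3 → Ȟ^0 ≅ Z^3
degree 1: 11−6−5 = 0 → Ȟ^1 ≅ 0
degree 2: 10−4−6 = 0 → Ȟ^2 ≅ 0

Ȟ^0 ≅ Z^3,  Ȟ^1 ≅ 0,  Ȟ^2 ≅ 0
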